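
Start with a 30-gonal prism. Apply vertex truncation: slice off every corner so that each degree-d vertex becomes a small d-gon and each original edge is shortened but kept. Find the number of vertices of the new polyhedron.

The base solid has V = 60, E = 90, F = 32.
Truncation replaces each original edge-end by a new vertex, so V′ = 2E = 180.
Each original edge survives, and each old vertex of degree d contributes d new edges; summing degrees gives Σd = 2E, so E′ = E + 2E = 3E = 270.
Each original face survives and each original vertex becomes one new face: F′ = F + V = 92.

180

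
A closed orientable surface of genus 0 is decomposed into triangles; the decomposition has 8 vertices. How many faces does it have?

12

χ = 2 − 2·0 = 2, and every face is a triangle so 3F = 2E.
V − E + F = 2 with E = 3F/2 gives 8 − (3/2 − 1)·F = 2, so F = 12 and E = 18.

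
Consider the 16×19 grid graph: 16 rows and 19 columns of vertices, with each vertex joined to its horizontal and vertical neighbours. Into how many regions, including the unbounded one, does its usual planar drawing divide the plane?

The grid has V = 16·19 = 304 vertices and E = 16·18 + 19·15 = 573 edges.
F = 2 − V + E = 2 − 304 + 573 = 271.

271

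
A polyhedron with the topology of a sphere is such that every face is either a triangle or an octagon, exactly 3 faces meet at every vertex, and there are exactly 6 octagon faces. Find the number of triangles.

Let x be the number of triangles; then F = 6 + x.
Edge–face incidences: 2E = 8·6 + 3·x = 48 + 3x.
Every vertex has degree 3, so 3V = 2E.
Euler: V − E + F = 2 ⇒ (2E)/3 − E + (6 + x) = 2.
Multiply by 6: 2·(2E) − 3·(2E) + 6·(6 + x) = 12, i.e. 36 + 6x − (48 + 3x) = 12.
Collecting terms: 3x − 12 = 12, so 3x = 24, so x = 8.
Then 2E = 48 + 3·8 = 72, so E = 36, V = 2E/3 = 24, F = 6 + 8 = 14.

8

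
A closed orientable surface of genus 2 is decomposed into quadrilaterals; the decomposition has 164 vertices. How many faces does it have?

166

χ = 2 − 2·2 = -2, and every face is a square so 4F = 2E.
V − E + F = -2 with E = 4F/2 gives 164 − (4/2 − 1)·F = -2, so F = 166 and E = 332.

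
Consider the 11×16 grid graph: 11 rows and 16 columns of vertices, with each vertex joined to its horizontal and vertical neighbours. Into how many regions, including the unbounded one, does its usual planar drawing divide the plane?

151

The grid has V = 11·16 = 176 vertices and E = 11·15 + 16·10 = 325 edges.
F = 2 − V + E = 2 − 176 + 325 = 151.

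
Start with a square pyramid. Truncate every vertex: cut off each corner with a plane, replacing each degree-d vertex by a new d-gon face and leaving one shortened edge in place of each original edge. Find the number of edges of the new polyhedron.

The base solid has V = 5, E = 8, F = 5.
Truncation replaces each original edge-end by a new vertex, so V′ = 2E = 16.
Each original edge survives, and each old vertex of degree d contributes d new edges; summing degrees gives Σd = 2E, so E′ = E + 2E = 3E = 24.
Each original face survives and each original vertex becomes one new face: F′ = F + V = 10.

24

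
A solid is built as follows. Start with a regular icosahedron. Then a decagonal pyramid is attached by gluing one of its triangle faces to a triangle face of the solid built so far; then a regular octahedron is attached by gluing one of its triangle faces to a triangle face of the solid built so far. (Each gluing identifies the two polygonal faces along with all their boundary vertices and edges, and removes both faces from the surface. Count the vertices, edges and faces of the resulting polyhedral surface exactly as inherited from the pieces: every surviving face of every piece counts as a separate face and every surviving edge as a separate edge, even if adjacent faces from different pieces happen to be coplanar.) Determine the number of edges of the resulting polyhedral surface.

A regular icosahedron: V=12, E=30, F=20.
Attach a decagonal pyramid (V=11, E=20, F=11) along a 3-gon: merge 3 vertices and 3 edges, delete both glued faces → V=20, E=47, F=29.
Attach a regular octahedron (V=6, E=12, F=8) along a 3-gon: merge 3 vertices and 3 edges, delete both glued faces → V=23, E=56, F=35.
Check: V − E + F = 23 − 56 + 35 = 2.

56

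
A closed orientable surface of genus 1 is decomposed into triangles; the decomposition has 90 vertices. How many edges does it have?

χ = 2 − 2·1 = 0, and every face is a triangle so 3F = 2E.
V − E + F = 0 with E = 3F/2 gives 90 − (3/2 − 1)·F = 0, so F = 180 and E = 270.

270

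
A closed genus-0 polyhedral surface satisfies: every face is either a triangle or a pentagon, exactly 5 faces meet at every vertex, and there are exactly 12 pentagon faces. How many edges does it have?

150

Let x be the number of triangles; then F = 12 + x.
Edge–face incidences: 2E = 5·12 + 3·x = 60 + 3x.
Every vertex has degree 5, so 5V = 2E.
Euler: V − E + F = 2 ⇒ (2E)/5 − E + (12 + x) = 2.
Multiply by 10: 2·(2E) − 5·(2E) + 10·(12 + x) = 20, i.e. 120 + 10x − 3·(60 + 3x) = 20.
Collecting terms: x − 60 = 20, so x = 80.
Then 2E = 60 + 3·80 = 300, so E = 150, V = 2E/5 = 60, F = 12 + 80 = 92.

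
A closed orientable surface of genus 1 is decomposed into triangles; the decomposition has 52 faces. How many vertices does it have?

χ = 2 − 2·1 = 0, and every face is a triangle so 3F = 2E.
E = 3·52/2 = 78. Then V = 0 + E − F = 0 + 78 − 52 = 26.

26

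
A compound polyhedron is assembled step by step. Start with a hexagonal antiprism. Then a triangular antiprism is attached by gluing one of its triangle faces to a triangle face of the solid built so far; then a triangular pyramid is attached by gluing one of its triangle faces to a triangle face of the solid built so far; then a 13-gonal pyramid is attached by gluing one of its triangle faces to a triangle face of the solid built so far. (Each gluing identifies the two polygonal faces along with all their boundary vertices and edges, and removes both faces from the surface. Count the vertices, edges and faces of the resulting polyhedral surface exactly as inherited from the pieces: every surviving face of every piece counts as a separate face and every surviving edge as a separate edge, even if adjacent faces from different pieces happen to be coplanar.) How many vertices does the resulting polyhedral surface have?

27

A hexagonal antiprism: V=12, E=24, F=14.
Attach a triangular antiprism (V=6, E=12, F=8) along a 3-gon: merge 3 vertices and 3 edges, delete both glued faces → V=15, E=33, F=20.
Attach a triangular pyramid (V=4, E=6, F=4) along a 3-gon: merge 3 vertices and 3 edges, delete both glued faces → V=16, E=36, F=22.
Attach a 13-gonal pyramid (V=14, E=26, F=14) along a 3-gon: merge 3 vertices and 3 edges, delete both glued faces → V=27, E=59, F=34.
Check: V − E + F = 27 − 59 + 34 = 2.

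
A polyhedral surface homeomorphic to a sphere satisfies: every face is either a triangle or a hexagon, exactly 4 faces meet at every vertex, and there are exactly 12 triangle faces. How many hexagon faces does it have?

2

Let x be the number of hexagons; then F = 12 + x.
Edge–face incidences: 2E = 3·12 + 6·x = 36 + 6x.
Every vertex has degree 4, so 4V = 2E.
Euler: V − E + F = 2 ⇒ (2E)/4 − E + (12 + x) = 2.
Multiply by 8: 2·(2E) − 4·(2E) + 8·(12 + x) = 16, i.e. 96 + 8x − 2·(36 + 6x) = 16.
Collecting terms: −4x + 24 = 16, so −4x = −8, so x = 2.
Then 2E = 36 + 6·2 = 48, so E = 24, V = 2E/4 = 12, F = 12 + 2 = 14.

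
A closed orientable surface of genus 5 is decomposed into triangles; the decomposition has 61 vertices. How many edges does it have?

207

χ = 2 − 2·5 = -8, and every face is a triangle so 3F = 2E.
V − E + F = -8 with E = 3F/2 gives 61 − (3/2 − 1)·F = -8, so F = 138 and E = 207.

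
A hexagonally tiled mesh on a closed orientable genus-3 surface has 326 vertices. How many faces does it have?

165

χ = 2 − 2·3 = -4, and every face is a hexagon so 6F = 2E.
V − E + F = -4 with E = 6F/2 gives 326 − (6/2 − 1)·F = -4, so F = 165 and E = 495.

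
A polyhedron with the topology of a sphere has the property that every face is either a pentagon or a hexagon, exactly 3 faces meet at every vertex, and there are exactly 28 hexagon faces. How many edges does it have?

Let x be the number of pentagons; then F = 28 + x.
Edge–face incidences: 2E = 6·28 + 5·x = 168 + 5x.
Every vertex has degree 3, so 3V = 2E.
Euler: V − E + F = 2 ⇒ (2E)/3 − E + (28 + x) = 2.
Multiply by 6: 2·(2E) − 3·(2E) + 6·(28 + x) = 12, i.e. 168 + 6x − (168 + 5x) = 12.
Collecting terms: x = 12.
Then 2E = 168 + 5·12 = 228, so E = 114, V = 2E/3 = 76, F = 28 + 12 = 40.

114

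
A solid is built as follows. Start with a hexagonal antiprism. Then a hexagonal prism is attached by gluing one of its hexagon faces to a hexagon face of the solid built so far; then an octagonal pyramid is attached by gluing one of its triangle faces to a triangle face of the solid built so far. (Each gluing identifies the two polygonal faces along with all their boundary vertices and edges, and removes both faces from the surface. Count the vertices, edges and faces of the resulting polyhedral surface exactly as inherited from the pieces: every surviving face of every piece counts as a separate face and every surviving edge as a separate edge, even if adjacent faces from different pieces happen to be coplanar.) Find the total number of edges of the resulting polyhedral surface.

A hexagonal antiprism: V=12, E=24, F=14.
Attach a hexagonal prism (V=12, E=18, F=8) along a 6-gon: merge 6 vertices and 6 edges, delete both glued faces → V=18, E=36, F=20.
Attach an octagonal pyramid (V=9, E=16, F=9) along a 3-gon: merge 3 vertices and 3 edges, delete both glued faces → V=24, E=49, F=27.
Check: V − E + F = 24 − 49 + 27 = 2.

49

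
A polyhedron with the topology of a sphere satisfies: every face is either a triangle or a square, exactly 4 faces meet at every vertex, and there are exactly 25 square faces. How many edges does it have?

Let x be the number of triangles; then F = 25 + x.
Edge–face incidences: 2E = 4·25 + 3·x = 100 + 3x.
Every vertex has degree 4, so 4V = 2E.
Euler: V − E + F = 2 ⇒ (2E)/4 − E + (25 + x) = 2.
Multiply by 8: 2·(2E) − 4·(2E) + 8·(25 + x) = 16, i.e. 200 + 8x − 2·(100 + 3x) = 16.
Collecting terms: 2x = 16, so x = 8.
Then 2E = 100 + 3·8 = 124, so E = 62, V = 2E/4 = 31, F = 25 + 8 = 33.

62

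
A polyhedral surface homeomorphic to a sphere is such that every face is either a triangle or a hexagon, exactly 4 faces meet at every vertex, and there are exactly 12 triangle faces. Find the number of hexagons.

2

Let x be the number of hexagons; then F = 12 + x.
Edge–face incidences: 2E = 3·12 + 6·x = 36 + 6x.
Every vertex has degree 4, so 4V = 2E.
Euler: V − E + F = 2 ⇒ (2E)/4 − E + (12 + x) = 2.
Multiply by 8: 2·(2E) − 4·(2E) + 8·(12 + x) = 16, i.e. 96 + 8x − 2·(36 + 6x) = 16.
Collecting terms: −4x + 24 = 16, so −4x = −8, so x = 2.
Then 2E = 36 + 6·2 = 48, so E = 24, V = 2E/4 = 12, F = 12 + 2 = 14.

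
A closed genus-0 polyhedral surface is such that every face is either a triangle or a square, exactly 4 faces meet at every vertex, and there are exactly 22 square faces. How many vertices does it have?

Let x be the number of triangles; then F = 22 + x.
Edge–face incidences: 2E = 4·22 + 3·x = 88 + 3x.
Every vertex has degree 4, so 4V = 2E.
Euler: V − E + F = 2 ⇒ (2E)/4 − E + (22 + x) = 2.
Multiply by 8: 2·(2E) − 4·(2E) + 8·(22 + x) = 16, i.e. 176 + 8x − 2·(88 + 3x) = 16.
Collecting terms: 2x = 16, so x = 8.
Then 2E = 88 + 3·8 = 112, so E = 56, V = 2E/4 = 28, F = 22 + 8 = 30.

28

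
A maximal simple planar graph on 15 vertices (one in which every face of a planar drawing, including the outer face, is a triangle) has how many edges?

39

In a plane triangulation 3F = 2E and V − E + F = 2, so E = 3V − 6 = 3·15 − 6 = 39.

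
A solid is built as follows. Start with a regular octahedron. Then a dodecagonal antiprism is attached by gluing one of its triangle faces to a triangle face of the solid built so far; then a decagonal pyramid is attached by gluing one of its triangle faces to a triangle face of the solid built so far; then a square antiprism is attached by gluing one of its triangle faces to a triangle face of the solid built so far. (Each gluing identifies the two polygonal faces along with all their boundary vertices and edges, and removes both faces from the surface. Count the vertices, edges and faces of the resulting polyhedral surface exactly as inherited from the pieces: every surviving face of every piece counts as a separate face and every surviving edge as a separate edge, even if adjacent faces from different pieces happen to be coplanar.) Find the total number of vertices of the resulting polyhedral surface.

A regular octahedron: V=6, E=12, F=8.
Attach a dodecagonal antiprism (V=24, E=48, F=26) along a 3-gon: merge 3 vertices and 3 edges, delete both glued faces → V=27, E=57, F=32.
Attach a decagonal pyramid (V=11, E=20, F=11) along a 3-gon: merge 3 vertices and 3 edges, delete both glued faces → V=35, E=74, F=41.
Attach a square antiprism (V=8, E=16, F=10) along a 3-gon: merge 3 vertices and 3 edges, delete both glued faces → V=40, E=87, F=49.
Check: V − E + F = 40 − 87 + 49 = 2.

40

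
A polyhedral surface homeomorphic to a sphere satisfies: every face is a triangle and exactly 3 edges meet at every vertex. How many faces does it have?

Each face has 3 edges and each edge borders two faces, so 2E = 3F.
Each vertex has degree 3, so 3V = 2E and hence V = 3F/3.
Euler: V − E + F = 2 ⇒ (3F/3) − (3F/2) + F = 2.
Multiply by 6: (6 − 9 + 6)F = 12, i.e. 3F = 12.
So F = 4, E = 3·4/2 = 6, V = 3·4/3 = 4.

4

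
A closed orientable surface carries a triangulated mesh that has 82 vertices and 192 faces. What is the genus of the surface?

8

Every face is a triangle, so 2E = 3·192 = 576, giving E = 288.
χ = V − E + F = 82 − 288 + 192 = -14.
For a closed orientable surface χ = 2 − 2g, so g = (2 − (-14))/2 = 8.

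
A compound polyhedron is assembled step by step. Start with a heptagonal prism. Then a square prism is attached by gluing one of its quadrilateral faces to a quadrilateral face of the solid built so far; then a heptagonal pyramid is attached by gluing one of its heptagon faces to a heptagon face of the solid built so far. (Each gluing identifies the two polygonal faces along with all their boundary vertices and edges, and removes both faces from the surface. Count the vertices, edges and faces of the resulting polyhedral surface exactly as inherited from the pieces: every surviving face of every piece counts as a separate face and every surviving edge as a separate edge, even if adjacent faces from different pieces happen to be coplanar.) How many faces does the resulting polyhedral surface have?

19

A heptagonal prism: V=14, E=21, F=9.
Attach a square prism (V=8, E=12, F=6) along a 4-gon: merge 4 vertices and 4 edges, delete both glued faces → V=18, E=29, F=13.
Attach a heptagonal pyramid (V=8, E=14, F=8) along a 7-gon: merge 7 vertices and 7 edges, delete both glued faces → V=19, E=36, F=19.
Check: V − E + F = 19 − 36 + 19 = 2.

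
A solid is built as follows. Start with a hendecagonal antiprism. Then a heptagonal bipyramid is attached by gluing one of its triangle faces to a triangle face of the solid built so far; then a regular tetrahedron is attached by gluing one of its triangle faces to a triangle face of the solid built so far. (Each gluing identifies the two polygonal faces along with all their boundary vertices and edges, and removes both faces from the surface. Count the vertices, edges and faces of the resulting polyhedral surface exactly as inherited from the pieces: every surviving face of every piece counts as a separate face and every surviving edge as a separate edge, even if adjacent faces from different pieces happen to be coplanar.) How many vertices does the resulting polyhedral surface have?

29

A hendecagonal antiprism: V=22, E=44, F=24.
Attach a heptagonal bipyramid (V=9, E=21, F=14) along a 3-gon: merge 3 vertices and 3 edges, delete both glued faces → V=28, E=62, F=36.
Attach a regular tetrahedron (V=4, E=6, F=4) along a 3-gon: merge 3 vertices and 3 edges, delete both glued faces → V=29, E=65, F=38.
Check: V − E + F = 29 − 65 + 38 = 2.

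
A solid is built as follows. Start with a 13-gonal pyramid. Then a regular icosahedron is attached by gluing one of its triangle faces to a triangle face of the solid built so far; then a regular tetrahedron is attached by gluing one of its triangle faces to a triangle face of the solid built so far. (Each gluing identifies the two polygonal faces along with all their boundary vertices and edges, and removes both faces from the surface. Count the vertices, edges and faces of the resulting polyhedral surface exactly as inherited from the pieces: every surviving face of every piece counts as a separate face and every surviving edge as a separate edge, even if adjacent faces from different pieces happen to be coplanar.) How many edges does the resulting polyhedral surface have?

A 13-gonal pyramid: V=14, E=26, F=14.
Attach a regular icosahedron (V=12, E=30, F=20) along a 3-gon: merge 3 vertices and 3 edges, delete both glued faces → V=23, E=53, F=32.
Attach a regular tetrahedron (V=4, E=6, F=4) along a 3-gon: merge 3 vertices and 3 edges, delete both glued faces → V=24, E=56, F=34.
Check: V − E + F = 24 − 56 + 34 = 2.

56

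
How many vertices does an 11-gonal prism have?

A prism on an n-gon has two n-gon bases and n rectangular sides: V = 2·11 = 22, E = 3·11 = 33, F = 11 + 2 = 13.

22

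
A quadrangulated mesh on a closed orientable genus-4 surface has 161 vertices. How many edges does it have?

334

χ = 2 − 2·4 = -6, and every face is a square so 4F = 2E.
V − E + F = -6 with E = 4F/2 gives 161 − (4/2 − 1)·F = -6, so F = 167 and E = 334.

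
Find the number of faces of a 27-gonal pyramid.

A pyramid on an n-gon base has one n-gon and n triangles: V = 27 + 1 = 28, E = 2·27 = 54, F = 27 + 1 = 28.
Check: V − E + F = 28 − 54 + 28 = 2.

28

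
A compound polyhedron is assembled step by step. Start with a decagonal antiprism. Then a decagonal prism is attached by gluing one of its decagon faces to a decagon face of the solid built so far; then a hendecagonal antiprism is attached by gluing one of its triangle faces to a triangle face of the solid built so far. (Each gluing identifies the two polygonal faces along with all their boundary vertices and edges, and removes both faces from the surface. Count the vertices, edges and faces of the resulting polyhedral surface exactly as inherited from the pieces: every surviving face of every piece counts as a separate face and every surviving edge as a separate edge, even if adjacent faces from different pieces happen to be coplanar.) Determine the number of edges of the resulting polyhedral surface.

A decagonal antiprism: V=20, E=40, F=22.
Attach a decagonal prism (V=20, E=30, F=12) along a 10-gon: merge 10 vertices and 10 edges, delete both glued faces → V=30, E=60, F=32.
Attach a hendecagonal antiprism (V=22, E=44, F=24) along a 3-gon: merge 3 vertices and 3 edges, delete both glued faces → V=49, E=101, F=54.
Check: V − E + F = 49 − 101 + 54 = 2.

101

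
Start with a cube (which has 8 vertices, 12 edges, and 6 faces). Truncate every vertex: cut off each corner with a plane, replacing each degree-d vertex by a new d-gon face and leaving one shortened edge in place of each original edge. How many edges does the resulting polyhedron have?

Truncation replaces each original edge-end by a new vertex, so V′ = 2E = 24.
Each original edge survives, and each old vertex of degree d contributes d new edges; summing degrees gives Σd = 2E, so E′ = E + 2E = 3E = 36.
Each original face survives and each original vertex becomes one new face: F′ = F + V = 14.

36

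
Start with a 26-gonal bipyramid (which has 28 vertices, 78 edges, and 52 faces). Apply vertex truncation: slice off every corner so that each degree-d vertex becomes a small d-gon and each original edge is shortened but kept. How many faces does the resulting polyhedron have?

80

Truncation replaces each original edge-end by a new vertex, so V′ = 2E = 156.
Each original edge survives, and each old vertex of degree d contributes d new edges; summing degrees gives Σd = 2E, so E′ = E + 2E = 3E = 234.
Each original face survives and each original vertex becomes one new face: F′ = F + V = 80.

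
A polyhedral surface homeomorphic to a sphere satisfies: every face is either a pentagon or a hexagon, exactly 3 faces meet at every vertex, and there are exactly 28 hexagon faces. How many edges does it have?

114

Let x be the number of pentagons; then F = 28 + x.
Edge–face incidences: 2E = 6·28 + 5·x = 168 + 5x.
Every vertex has degree 3, so 3V = 2E.
Euler: V − E + F = 2 ⇒ (2E)/3 − E + (28 + x) = 2.
Multiply by 6: 2·(2E) − 3·(2E) + 6·(28 + x) = 12, i.e. 168 + 6x − (168 + 5x) = 12.
Collecting terms: x = 12.
Then 2E = 168 + 5·12 = 228, so E = 114, V = 2E/3 = 76, F = 28 + 12 = 40.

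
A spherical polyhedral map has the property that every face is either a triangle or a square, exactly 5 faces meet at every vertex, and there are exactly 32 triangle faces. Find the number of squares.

Let x be the number of squares; then F = 32 + x.
Edge–face incidences: 2E = 3·32 + 4·x = 96 + 4x.
Every vertex has degree 5, so 5V = 2E.
Euler: V − E + F = 2 ⇒ (2E)/5 − E + (32 + x) = 2.
Multiply by 10: 2·(2E) − 5·(2E) + 10·(32 + x) = 20, i.e. 320 + 10x − 3·(96 + 4x) = 20.
Collecting terms: −2x + 32 = 20, so −2x = −12, so x = 6.
Then 2E = 96 + 4·6 = 120, so E = 60, V = 2E/5 = 24, F = 32 + 6 = 38.

6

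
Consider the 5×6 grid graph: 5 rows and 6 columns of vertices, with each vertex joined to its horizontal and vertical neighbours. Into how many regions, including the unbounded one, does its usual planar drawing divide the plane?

The grid has V = 5·6 = 30 vertices and E = 5·5 + 6·4 = 49 edges.
F = 2 − V + E = 2 − 30 + 49 = 21.

21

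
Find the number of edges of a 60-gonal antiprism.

An antiprism on an n-gon has two n-gon caps and 2n triangles: V = 2·60 = 120, E = 4·60 = 240, F = 2·60 + 2 = 122.

240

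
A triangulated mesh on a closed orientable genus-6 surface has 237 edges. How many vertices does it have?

χ = 2 − 2·6 = -10, and every face is a triangle so 3F = 2E.
F = 2E/3 = 158. Then V = -10 + E − F = -10 + 237 − 158 = 69.

69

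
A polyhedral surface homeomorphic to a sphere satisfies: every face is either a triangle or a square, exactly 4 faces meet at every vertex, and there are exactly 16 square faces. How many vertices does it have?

22

Let x be the number of triangles; then F = 16 + x.
Edge–face incidences: 2E = 4·16 + 3·x = 64 + 3x.
Every vertex has degree 4, so 4V = 2E.
Euler: V − E + F = 2 ⇒ (2E)/4 − E + (16 + x) = 2.
Multiply by 8: 2·(2E) − 4·(2E) + 8·(16 + x) = 16, i.e. 128 + 8x − 2·(64 + 3x) = 16.
Collecting terms: 2x = 16, so x = 8.
Then 2E = 64 + 3·8 = 88, so E = 44, V = 2E/4 = 22, F = 16 + 8 = 24.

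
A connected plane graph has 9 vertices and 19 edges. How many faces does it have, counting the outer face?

12

Euler's formula for a connected plane graph: V − E + F = 2, so F = 2 − 9 + 19 = 12.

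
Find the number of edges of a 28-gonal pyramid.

A pyramid on an n-gon base has one n-gon and n triangles: V = 28 + 1 = 29, E = 2·28 = 56, F = 28 + 1 = 29.

56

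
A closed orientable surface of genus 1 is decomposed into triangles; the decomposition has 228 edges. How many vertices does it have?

χ = 2 − 2·1 = 0, and every face is a triangle so 3F = 2E.
F = 2E/3 = 152. Then V = 0 + E − F = 0 + 228 − 152 = 76.

76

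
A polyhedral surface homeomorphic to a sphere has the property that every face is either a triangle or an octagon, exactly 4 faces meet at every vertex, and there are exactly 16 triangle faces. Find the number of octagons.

Let x be the number of octagons; then F = 16 + x.
Edge–face incidences: 2E = 3·16 + 8·x = 48 + 8x.
Every vertex has degree 4, so 4V = 2E.
Euler: V − E + F = 2 ⇒ (2E)/4 − E + (16 + x) = 2.
Multiply by 8: 2·(2E) − 4·(2E) + 8·(16 + x) = 16, i.e. 128 + 8x − 2·(48 + 8x) = 16.
Collecting terms: −8x + 32 = 16, so −8x = −16, so x = 2.
Then 2E = 48 + 8·2 = 64, so E = 32, V = 2E/4 = 16, F = 16 + 2 = 18.

2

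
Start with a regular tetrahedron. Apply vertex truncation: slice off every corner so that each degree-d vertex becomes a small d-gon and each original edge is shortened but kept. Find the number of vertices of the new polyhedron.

12

The base solid has V = 4, E = 6, F = 4.
Truncation replaces each original edge-end by a new vertex, so V′ = 2E = 12.
Each original edge survives, and each old vertex of degree d contributes d new edges; summing degrees gives Σd = 2E, so E′ = E + 2E = 3E = 18.
Each original face survives and each original vertex becomes one new face: F′ = F + V = 8.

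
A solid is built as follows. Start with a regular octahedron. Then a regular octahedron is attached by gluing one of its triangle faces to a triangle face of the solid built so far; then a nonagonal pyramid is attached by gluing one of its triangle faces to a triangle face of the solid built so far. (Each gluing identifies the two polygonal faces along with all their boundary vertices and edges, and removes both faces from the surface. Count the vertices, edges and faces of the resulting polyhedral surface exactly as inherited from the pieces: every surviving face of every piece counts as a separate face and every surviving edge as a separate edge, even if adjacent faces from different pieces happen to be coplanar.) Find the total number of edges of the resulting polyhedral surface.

A regular octahedron: V=6, E=12, F=8.
Attach a regular octahedron (V=6, E=12, F=8) along a 3-gon: merge 3 vertices and 3 edges, delete both glued faces → V=9, E=21, F=14.
Attach a nonagonal pyramid (V=10, E=18, F=10) along a 3-gon: merge 3 vertices and 3 edges, delete both glued faces → V=16, E=36, F=22.
Check: V − E + F = 16 − 36 + 22 = 2.

36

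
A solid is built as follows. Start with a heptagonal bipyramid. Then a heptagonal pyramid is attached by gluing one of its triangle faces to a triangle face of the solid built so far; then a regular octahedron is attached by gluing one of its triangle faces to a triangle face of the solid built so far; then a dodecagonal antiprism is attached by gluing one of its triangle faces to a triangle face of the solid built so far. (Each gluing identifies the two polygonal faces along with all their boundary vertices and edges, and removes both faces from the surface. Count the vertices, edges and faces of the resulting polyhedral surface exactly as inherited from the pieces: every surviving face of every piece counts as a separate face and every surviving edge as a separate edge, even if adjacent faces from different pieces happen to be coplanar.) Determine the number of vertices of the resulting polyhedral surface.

A heptagonal bipyramid: V=9, E=21, F=14.
Attach a heptagonal pyramid (V=8, E=14, F=8) along a 3-gon: merge 3 vertices and 3 edges, delete both glued faces → V=14, E=32, F=20.
Attach a regular octahedron (V=6, E=12, F=8) along a 3-gon: merge 3 vertices and 3 edges, delete both glued faces → V=17, E=41, F=26.
Attach a dodecagonal antiprism (V=24, E=48, F=26) along a 3-gon: merge 3 vertices and 3 edges, delete both glued faces → V=38, E=86, F=50.
Check: V − E + F = 38 − 86 + 50 = 2.

38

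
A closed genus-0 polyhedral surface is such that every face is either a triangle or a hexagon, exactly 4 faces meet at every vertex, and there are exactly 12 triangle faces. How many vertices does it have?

12

Let x be the number of hexagons; then F = 12 + x.
Edge–face incidences: 2E = 3·12 + 6·x = 36 + 6x.
Every vertex has degree 4, so 4V = 2E.
Euler: V − E + F = 2 ⇒ (2E)/4 − E + (12 + x) = 2.
Multiply by 8: 2·(2E) − 4·(2E) + 8·(12 + x) = 16, i.e. 96 + 8x − 2·(36 + 6x) = 16.
Collecting terms: −4x + 24 = 16, so −4x = −8, so x = 2.
Then 2E = 36 + 6·2 = 48, so E = 24, V = 2E/4 = 12, F = 12 + 2 = 14.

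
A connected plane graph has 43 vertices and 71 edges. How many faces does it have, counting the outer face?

30

Euler's formula for a connected plane graph: V − E + F = 2, so F = 2 − 43 + 71 = 30.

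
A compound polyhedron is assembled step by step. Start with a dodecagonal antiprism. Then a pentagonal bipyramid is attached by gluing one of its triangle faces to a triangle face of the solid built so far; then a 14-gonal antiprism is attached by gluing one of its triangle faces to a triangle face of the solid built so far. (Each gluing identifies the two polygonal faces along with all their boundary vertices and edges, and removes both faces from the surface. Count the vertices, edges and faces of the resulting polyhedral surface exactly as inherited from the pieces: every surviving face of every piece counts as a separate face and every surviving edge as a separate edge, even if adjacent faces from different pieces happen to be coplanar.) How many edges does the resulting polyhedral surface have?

113

A dodecagonal antiprism: V=24, E=48, F=26.
Attach a pentagonal bipyramid (V=7, E=15, F=10) along a 3-gon: merge 3 vertices and 3 edges, delete both glued faces → V=28, E=60, F=34.
Attach a 14-gonal antiprism (V=28, E=56, F=30) along a 3-gon: merge 3 vertices and 3 edges, delete both glued faces → V=53, E=113, F=62.
Check: V − E + F = 53 − 113 + 62 = 2.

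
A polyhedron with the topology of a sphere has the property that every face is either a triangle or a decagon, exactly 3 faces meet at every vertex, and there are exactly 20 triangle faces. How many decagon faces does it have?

12

Let x be the number of decagons; then F = 20 + x.
Edge–face incidences: 2E = 3·20 + 10·x = 60 + 10x.
Every vertex has degree 3, so 3V = 2E.
Euler: V − E + F = 2 ⇒ (2E)/3 − E + (20 + x) = 2.
Multiply by 6: 2·(2E) − 3·(2E) + 6·(20 + x) = 12, i.e. 120 + 6x − (60 + 10x) = 12.
Collecting terms: −4x + 60 = 12, so −4x = −48, so x = 12.
Then 2E = 60 + 10·12 = 180, so E = 90, V = 2E/3 = 60, F = 20 + 12 = 32.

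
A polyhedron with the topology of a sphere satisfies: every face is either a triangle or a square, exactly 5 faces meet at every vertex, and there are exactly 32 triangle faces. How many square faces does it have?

Let x be the number of squares; then F = 32 + x.
Edge–face incidences: 2E = 3·32 + 4·x = 96 + 4x.
Every vertex has degree 5, so 5V = 2E.
Euler: V − E + F = 2 ⇒ (2E)/5 − E + (32 + x) = 2.
Multiply by 10: 2·(2E) − 5·(2E) + 10·(32 + x) = 20, i.e. 320 + 10x − 3·(96 + 4x) = 20.
Collecting terms: −2x + 32 = 20, so −2x = −12, so x = 6.
Then 2E = 96 + 4·6 = 120, so E = 60, V = 2E/5 = 24, F = 32 + 6 = 38.

6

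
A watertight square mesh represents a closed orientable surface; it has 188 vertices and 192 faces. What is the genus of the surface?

3

Every face is a square, so 2E = 4·192 = 768, giving E = 384.
χ = V − E + F = 188 − 384 + 192 = -4.
For a closed orientable surface χ = 2 − 2g, so g = (2 − (-4))/2 = 3.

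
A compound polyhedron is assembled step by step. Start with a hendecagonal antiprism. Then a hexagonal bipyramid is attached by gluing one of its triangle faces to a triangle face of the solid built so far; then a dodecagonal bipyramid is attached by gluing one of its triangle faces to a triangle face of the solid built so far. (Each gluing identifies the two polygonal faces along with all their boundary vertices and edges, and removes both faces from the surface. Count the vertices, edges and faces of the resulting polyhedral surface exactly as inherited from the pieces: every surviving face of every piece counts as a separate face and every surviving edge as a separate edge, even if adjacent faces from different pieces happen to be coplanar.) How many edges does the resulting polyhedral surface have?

A hendecagonal antiprism: V=22, E=44, F=24.
Attach a hexagonal bipyramid (V=8, E=18, F=12) along a 3-gon: merge 3 vertices and 3 edges, delete both glued faces → V=27, E=59, F=34.
Attach a dodecagonal bipyramid (V=14, E=36, F=24) along a 3-gon: merge 3 vertices and 3 edges, delete both glued faces → V=38, E=92, F=56.
Check: V − E + F = 38 − 92 + 56 = 2.

92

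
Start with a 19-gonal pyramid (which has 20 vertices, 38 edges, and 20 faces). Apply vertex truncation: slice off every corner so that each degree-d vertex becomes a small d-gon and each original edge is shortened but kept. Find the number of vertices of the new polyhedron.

76

Truncation replaces each original edge-end by a new vertex, so V′ = 2E = 76.
Each original edge survives, and each old vertex of degree d contributes d new edges; summing degrees gives Σd = 2E, so E′ = E + 2E = 3E = 114.
Each original face survives and each original vertex becomes one new face: F′ = F + V = 40.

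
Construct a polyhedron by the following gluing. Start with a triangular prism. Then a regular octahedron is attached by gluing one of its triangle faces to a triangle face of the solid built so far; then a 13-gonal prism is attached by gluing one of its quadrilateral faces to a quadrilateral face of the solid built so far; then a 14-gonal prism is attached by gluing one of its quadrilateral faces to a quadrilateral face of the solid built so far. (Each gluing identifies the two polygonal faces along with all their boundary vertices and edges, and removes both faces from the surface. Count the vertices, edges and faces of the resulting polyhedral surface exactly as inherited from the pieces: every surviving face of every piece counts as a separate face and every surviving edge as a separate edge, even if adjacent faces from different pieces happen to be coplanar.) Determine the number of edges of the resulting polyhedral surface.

91

A triangular prism: V=6, E=9, F=5.
Attach a regular octahedron (V=6, E=12, F=8) along a 3-gon: merge 3 vertices and 3 edges, delete both glued faces → V=9, E=18, F=11.
Attach a 13-gonal prism (V=26, E=39, F=15) along a 4-gon: merge 4 vertices and 4 edges, delete both glued faces → V=31, E=53, F=24.
Attach a 14-gonal prism (V=28, E=42, F=16) along a 4-gon: merge 4 vertices and 4 edges, delete both glued faces → V=55, E=91, F=38.
Check: V − E + F = 55 − 91 + 38 = 2.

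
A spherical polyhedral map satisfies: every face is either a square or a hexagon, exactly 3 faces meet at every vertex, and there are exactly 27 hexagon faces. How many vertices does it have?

62

Let x be the number of squares; then F = 27 + x.
Edge–face incidences: 2E = 6·27 + 4·x = 162 + 4x.
Every vertex has degree 3, so 3V = 2E.
Euler: V − E + F = 2 ⇒ (2E)/3 − E + (27 + x) = 2.
Multiply by 6: 2·(2E) − 3·(2E) + 6·(27 + x) = 12, i.e. 162 + 6x − (162 + 4x) = 12.
Collecting terms: 2x = 12, so x = 6.
Then 2E = 162 + 4·6 = 186, so E = 93, V = 2E/3 = 62, F = 27 + 6 = 33.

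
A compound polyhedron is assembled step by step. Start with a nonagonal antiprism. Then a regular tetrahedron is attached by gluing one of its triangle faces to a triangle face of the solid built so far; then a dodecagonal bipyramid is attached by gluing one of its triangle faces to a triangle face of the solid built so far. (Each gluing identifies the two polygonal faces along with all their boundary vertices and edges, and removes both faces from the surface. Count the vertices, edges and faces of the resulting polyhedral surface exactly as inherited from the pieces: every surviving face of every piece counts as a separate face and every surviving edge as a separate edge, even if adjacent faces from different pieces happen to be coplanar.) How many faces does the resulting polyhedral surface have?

44

A nonagonal antiprism: V=18, E=36, F=20.
Attach a regular tetrahedron (V=4, E=6, F=4) along a 3-gon: merge 3 vertices and 3 edges, delete both glued faces → V=19, E=39, F=22.
Attach a dodecagonal bipyramid (V=14, E=36, F=24) along a 3-gon: merge 3 vertices and 3 edges, delete both glued faces → V=30, E=72, F=44.
Check: V − E + F = 30 − 72 + 44 = 2.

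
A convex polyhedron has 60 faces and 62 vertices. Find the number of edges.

120

Here V − E + F = 2.
E = V + F − (2) = 62 + 60 − (2) = 120.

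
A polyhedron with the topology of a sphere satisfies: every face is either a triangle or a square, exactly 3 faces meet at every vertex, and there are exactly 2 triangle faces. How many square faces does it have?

3

Let x be the number of squares; then F = 2 + x.
Edge–face incidences: 2E = 3·2 + 4·x = 6 + 4x.
Every vertex has degree 3, so 3V = 2E.
Euler: V − E + F = 2 ⇒ (2E)/3 − E + (2 + x) = 2.
Multiply by 6: 2·(2E) − 3·(2E) + 6·(2 + x) = 12, i.e. 12 + 6x − (6 + 4x) = 12.
Collecting terms: 2x + 6 = 12, so 2x = 6, so x = 3.
Then 2E = 6 + 4·3 = 18, so E = 9, V = 2E/3 = 6, F = 2 + 3 = 5.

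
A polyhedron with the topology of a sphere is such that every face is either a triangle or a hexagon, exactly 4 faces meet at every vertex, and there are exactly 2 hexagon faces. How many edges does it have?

Let x be the number of triangles; then F = 2 + x.
Edge–face incidences: 2E = 6·2 + 3·x = 12 + 3x.
Every vertex has degree 4, so 4V = 2E.
Euler: V − E + F = 2 ⇒ (2E)/4 − E + (2 + x) = 2.
Multiply by 8: 2·(2E) − 4·(2E) + 8·(2 + x) = 16, i.e. 16 + 8x − 2·(12 + 3x) = 16.
Collecting terms: 2x − 8 = 16, so 2x = 24, so x = 12.
Then 2E = 12 + 3·12 = 48, so E = 24, V = 2E/4 = 12, F = 2 + 12 = 14.

24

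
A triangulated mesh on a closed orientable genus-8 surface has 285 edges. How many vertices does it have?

χ = 2 − 2·8 = -14, and every face is a triangle so 3F = 2E.
F = 2E/3 = 190. Then V = -14 + E − F = -14 + 285 − 190 = 81.

81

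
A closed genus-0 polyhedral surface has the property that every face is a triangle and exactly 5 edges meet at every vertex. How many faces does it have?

20

Each face has 3 edges and each edge borders two faces, so 2E = 3F.
Each vertex has degree 5, so 5V = 2E and hence V = 3F/5.
Euler: V − E + F = 2 ⇒ (3F/5) − (3F/2) + F = 2.
Multiply by 10: (6 − 15 + 10)F = 20, i.e. 1F = 20.
So F = 20, E = 3·20/2 = 30, V = 3·20/5 = 12.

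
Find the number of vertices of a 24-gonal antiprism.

An antiprism on an n-gon has two n-gon caps and 2n triangles: V = 2·24 = 48, E = 4·24 = 96, F = 2·24 + 2 = 50.

48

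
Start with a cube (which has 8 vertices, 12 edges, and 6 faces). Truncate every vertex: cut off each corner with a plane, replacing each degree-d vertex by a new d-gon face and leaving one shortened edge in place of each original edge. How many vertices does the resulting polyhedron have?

24

Truncation replaces each original edge-end by a new vertex, so V′ = 2E = 24.
Each original edge survives, and each old vertex of degree d contributes d new edges; summing degrees gives Σd = 2E, so E′ = E + 2E = 3E = 36.
Each original face survives and each original vertex becomes one new face: F′ = F + V = 14.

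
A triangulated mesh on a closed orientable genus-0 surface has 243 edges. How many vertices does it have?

83

χ = 2 − 2·0 = 2, and every face is a triangle so 3F = 2E.
F = 2E/3 = 162. Then V = 2 + E − F = 2 + 243 − 162 = 83.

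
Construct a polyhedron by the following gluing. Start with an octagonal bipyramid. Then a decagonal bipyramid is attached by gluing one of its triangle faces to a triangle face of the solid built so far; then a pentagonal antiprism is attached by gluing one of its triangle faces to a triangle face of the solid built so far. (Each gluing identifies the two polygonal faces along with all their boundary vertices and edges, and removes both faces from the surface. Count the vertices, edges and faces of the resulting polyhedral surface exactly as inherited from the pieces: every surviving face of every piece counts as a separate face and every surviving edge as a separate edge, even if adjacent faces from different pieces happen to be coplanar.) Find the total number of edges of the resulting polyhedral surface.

An octagonal bipyramid: V=10, E=24, F=16.
Attach a decagonal bipyramid (V=12, E=30, F=20) along a 3-gon: merge 3 vertices and 3 edges, delete both glued faces → V=19, E=51, F=34.
Attach a pentagonal antiprism (V=10, E=20, F=12) along a 3-gon: merge 3 vertices and 3 edges, delete both glued faces → V=26, E=68, F=44.
Check: V − E + F = 26 − 68 + 44 = 2.

68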